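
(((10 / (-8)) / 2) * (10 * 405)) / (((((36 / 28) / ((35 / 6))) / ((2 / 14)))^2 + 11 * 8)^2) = -15193828125 / 49032130624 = -0.31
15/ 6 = 5/ 2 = 2.50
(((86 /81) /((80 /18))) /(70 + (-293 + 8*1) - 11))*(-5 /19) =43 /154584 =0.00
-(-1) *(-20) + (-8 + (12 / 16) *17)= -61 / 4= -15.25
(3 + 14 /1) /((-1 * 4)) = -17 /4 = -4.25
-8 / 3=-2.67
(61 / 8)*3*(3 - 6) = -68.62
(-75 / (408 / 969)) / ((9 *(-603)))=475 / 14472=0.03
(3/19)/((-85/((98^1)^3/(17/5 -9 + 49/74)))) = 9949744/28101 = 354.07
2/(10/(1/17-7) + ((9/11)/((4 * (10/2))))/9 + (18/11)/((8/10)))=3.28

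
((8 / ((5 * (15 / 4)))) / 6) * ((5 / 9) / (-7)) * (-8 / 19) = 128 / 53865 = 0.00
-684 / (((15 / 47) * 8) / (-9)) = 24111 / 10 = 2411.10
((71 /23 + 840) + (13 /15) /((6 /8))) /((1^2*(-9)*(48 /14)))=-6116537 /223560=-27.36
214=214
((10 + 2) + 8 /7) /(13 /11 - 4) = -1012 /217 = -4.66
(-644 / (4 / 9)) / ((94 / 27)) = -39123 / 94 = -416.20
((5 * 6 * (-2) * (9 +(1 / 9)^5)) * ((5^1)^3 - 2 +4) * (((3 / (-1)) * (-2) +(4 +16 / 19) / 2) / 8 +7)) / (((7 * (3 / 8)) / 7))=-183581324480 / 124659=-1472668.03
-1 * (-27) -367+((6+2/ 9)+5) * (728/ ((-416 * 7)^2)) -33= -39102235/ 104832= -373.00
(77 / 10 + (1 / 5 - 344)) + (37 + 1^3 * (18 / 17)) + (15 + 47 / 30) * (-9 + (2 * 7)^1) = -54878 / 255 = -215.21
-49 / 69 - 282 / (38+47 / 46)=-983023 / 123855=-7.94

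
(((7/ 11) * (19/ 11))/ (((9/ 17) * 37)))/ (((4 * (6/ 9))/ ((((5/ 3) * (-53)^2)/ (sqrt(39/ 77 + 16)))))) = 31755745 * sqrt(97867)/ 409699224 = 24.25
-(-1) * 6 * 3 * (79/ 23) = 1422/ 23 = 61.83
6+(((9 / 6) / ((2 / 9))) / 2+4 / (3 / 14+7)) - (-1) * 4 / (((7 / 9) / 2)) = 114337 / 5656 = 20.22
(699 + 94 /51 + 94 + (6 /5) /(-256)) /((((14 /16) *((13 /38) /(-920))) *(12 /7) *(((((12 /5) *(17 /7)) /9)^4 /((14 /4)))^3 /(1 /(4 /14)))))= -5431648957785103244631981018310546875 /138254475879035786592518144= -39287328119.04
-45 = -45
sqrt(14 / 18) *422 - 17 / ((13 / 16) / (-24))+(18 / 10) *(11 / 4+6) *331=422 *sqrt(7) / 3+297201 / 52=6087.57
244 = 244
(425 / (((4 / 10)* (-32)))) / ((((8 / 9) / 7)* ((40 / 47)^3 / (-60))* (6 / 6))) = 1667916495 / 65536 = 25450.39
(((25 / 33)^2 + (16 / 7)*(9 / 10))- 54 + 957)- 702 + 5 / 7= 7788623 / 38115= 204.35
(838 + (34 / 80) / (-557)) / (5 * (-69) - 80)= -18670623 / 9469000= -1.97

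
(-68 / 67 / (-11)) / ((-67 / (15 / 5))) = -204 / 49379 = -0.00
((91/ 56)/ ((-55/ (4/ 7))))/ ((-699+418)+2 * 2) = 13/ 213290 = 0.00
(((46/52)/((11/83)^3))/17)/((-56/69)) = -907425969/32944912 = -27.54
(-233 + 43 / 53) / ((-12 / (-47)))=-96397 / 106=-909.41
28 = 28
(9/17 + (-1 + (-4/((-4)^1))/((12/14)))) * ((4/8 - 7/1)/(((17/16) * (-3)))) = 3692/2601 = 1.42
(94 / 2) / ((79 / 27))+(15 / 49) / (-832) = 51733407 / 3220672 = 16.06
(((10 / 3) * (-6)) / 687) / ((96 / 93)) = -155 / 5496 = -0.03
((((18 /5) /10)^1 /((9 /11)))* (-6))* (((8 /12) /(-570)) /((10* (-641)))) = -11 /22835625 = -0.00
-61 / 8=-7.62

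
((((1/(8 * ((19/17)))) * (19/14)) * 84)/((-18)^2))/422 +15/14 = 1367399/1276128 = 1.07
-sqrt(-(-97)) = -sqrt(97) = -9.85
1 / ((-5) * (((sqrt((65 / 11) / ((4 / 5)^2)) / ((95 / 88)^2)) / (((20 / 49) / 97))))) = -361 * sqrt(715) / 29905876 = -0.00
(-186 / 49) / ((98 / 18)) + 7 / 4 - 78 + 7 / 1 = -671773 / 9604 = -69.95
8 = 8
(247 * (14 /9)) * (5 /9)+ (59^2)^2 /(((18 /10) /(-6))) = -3271670180 /81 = -40390989.88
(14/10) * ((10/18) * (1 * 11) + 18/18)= 448/45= 9.96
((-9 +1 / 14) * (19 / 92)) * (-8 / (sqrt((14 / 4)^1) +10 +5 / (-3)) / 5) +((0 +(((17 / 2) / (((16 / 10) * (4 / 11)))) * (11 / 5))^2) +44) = 843355210611 / 782774272 -4275 * sqrt(14) / 191107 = 1077.31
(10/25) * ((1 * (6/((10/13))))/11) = 78/275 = 0.28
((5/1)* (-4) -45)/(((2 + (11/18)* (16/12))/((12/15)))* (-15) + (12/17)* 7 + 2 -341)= 9945/59186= 0.17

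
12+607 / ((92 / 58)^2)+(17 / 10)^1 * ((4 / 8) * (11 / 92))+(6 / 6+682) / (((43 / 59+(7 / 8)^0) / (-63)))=-17724102943 / 719440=-24635.97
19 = 19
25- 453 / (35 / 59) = -25852 / 35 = -738.63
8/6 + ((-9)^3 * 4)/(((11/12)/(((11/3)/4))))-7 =-8765/3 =-2921.67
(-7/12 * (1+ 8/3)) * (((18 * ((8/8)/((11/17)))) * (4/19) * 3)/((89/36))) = -25704/1691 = -15.20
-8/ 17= -0.47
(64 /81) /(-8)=-8 /81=-0.10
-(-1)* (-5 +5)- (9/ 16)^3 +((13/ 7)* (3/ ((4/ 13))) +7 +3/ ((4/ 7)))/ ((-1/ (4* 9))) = -31339503/ 28672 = -1093.04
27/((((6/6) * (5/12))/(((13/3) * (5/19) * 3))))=221.68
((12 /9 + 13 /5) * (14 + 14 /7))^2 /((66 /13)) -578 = 1500734 /7425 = 202.12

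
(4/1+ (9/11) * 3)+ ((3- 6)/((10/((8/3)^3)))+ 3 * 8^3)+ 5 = 763174/495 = 1541.77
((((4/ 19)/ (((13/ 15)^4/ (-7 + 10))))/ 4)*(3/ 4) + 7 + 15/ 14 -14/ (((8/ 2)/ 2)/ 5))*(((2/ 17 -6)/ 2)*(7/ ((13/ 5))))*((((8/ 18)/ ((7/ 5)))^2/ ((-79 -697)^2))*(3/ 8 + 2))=0.00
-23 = -23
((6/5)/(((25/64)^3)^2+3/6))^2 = 18889465931478580854784/3326190114894963039025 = 5.68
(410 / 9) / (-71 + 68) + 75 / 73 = -14.16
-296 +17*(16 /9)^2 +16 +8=-17680 /81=-218.27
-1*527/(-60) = 527/60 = 8.78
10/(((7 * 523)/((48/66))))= 80/40271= 0.00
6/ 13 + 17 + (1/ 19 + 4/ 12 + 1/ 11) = 146216/ 8151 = 17.94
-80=-80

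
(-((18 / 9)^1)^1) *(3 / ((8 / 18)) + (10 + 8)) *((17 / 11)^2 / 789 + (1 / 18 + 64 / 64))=-606371 / 11572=-52.40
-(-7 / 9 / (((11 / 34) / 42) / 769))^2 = -6565422286864 / 1089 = -6028854257.91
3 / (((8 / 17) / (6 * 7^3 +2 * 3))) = 13158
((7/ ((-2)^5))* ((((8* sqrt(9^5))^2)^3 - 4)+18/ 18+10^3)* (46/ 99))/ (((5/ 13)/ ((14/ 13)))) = -60827711798160766346531/ 3960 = -15360533282363829885.49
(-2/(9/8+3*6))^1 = -16/153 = -0.10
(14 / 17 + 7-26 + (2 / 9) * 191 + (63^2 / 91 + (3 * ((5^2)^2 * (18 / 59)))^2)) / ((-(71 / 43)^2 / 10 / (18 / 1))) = -83799095427097600 / 3878046341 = -21608585.37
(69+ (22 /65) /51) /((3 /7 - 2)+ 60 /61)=-97679239 /832065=-117.39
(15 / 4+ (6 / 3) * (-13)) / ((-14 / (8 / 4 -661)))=-58651 / 56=-1047.34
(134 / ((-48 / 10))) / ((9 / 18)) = -335 / 6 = -55.83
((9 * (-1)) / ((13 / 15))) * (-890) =120150 / 13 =9242.31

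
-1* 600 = -600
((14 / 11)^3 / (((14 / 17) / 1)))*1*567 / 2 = 944622 / 1331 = 709.71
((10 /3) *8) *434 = 34720 /3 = 11573.33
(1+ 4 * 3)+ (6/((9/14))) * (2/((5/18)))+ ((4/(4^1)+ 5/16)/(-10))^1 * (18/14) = 2561/32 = 80.03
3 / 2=1.50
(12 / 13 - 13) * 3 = -471 / 13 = -36.23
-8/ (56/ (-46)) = 46/ 7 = 6.57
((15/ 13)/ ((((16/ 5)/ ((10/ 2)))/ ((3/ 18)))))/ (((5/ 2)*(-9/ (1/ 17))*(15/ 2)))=-5/ 47736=-0.00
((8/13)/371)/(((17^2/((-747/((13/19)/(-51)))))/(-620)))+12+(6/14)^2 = -1387438287/7461181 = -185.95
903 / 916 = 0.99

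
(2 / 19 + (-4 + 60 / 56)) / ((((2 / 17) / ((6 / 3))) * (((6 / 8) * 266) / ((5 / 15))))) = -12767 / 159201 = -0.08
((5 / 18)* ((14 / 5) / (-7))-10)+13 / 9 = -26 / 3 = -8.67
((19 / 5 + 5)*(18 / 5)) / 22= 36 / 25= 1.44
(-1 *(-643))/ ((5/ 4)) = 2572/ 5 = 514.40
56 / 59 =0.95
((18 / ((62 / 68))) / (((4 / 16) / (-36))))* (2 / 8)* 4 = -88128 / 31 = -2842.84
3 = 3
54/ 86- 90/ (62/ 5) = -8838/ 1333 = -6.63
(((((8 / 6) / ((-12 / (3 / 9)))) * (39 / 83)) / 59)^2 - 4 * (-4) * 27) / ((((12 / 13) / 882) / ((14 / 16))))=3741678308054323 / 10359623088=361179.00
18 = 18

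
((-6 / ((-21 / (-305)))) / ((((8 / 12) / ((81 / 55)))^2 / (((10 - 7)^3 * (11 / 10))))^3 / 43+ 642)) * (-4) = 3485197431596319589620 / 6419048056467295178587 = 0.54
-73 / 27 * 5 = -365 / 27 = -13.52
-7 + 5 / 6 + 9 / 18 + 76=211 / 3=70.33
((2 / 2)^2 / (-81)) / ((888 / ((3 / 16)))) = -1 / 383616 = -0.00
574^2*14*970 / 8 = 559285510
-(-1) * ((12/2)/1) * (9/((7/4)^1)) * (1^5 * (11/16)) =297/14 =21.21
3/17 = 0.18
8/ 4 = 2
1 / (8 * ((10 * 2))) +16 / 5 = 513 / 160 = 3.21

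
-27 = -27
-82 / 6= -41 / 3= -13.67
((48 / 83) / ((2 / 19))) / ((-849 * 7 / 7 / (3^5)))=-36936 / 23489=-1.57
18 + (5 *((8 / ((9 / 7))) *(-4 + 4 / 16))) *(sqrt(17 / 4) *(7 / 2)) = -823.80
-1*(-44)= 44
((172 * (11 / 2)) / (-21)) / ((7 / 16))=-15136 / 147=-102.97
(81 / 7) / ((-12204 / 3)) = -9 / 3164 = -0.00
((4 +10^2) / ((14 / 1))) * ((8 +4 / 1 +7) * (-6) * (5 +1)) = -35568 / 7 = -5081.14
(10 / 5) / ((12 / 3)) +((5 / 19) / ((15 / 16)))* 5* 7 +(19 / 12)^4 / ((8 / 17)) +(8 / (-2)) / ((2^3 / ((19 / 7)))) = 492504869 / 22063104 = 22.32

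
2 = 2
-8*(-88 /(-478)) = -352 /239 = -1.47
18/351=2/39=0.05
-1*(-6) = 6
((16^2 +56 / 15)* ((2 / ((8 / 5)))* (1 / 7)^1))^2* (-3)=-948676 / 147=-6453.58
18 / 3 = 6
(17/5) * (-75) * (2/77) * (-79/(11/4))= 161160/847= 190.27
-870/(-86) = 435/43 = 10.12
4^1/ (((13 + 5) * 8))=0.03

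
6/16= 3/8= 0.38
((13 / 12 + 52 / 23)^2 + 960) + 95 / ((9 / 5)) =78001289 / 76176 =1023.96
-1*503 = -503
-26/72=-13/36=-0.36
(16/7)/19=16/133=0.12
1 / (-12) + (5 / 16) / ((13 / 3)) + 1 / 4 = 149 / 624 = 0.24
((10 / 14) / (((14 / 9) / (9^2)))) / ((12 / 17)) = 20655 / 392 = 52.69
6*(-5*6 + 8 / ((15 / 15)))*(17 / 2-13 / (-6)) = -1408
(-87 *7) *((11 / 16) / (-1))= 6699 / 16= 418.69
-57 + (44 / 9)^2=-33.10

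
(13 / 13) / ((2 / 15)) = 15 / 2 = 7.50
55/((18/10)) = 275/9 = 30.56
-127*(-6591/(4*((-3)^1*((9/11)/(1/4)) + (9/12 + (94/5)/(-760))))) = -4373622825/190042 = -23013.98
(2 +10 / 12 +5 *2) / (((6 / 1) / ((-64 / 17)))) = -1232 / 153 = -8.05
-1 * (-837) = 837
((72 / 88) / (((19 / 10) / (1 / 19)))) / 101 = 90 / 401071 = 0.00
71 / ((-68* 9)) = -71 / 612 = -0.12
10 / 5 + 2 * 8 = 18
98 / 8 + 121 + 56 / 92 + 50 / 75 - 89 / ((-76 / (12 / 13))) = 9244555 / 68172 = 135.61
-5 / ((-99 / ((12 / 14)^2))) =20 / 539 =0.04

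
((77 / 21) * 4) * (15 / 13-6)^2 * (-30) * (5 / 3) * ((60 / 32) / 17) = -5457375 / 2873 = -1899.54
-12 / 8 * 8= -12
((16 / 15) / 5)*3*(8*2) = 256 / 25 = 10.24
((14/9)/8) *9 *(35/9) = 245/36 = 6.81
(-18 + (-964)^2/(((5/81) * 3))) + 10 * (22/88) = 50181829/10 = 5018182.90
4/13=0.31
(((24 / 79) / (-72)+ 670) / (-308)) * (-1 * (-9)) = -476367 / 24332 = -19.58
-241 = -241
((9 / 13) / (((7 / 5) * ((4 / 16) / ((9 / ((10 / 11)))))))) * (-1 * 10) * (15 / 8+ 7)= -316305 / 182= -1737.94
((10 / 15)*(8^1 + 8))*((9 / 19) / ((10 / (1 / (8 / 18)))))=108 / 95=1.14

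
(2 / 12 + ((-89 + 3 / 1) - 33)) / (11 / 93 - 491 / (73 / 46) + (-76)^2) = -1613519 / 74227138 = -0.02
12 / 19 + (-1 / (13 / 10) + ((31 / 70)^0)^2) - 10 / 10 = -0.14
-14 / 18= -7 / 9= -0.78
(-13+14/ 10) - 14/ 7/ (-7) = -11.31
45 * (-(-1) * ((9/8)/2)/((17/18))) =3645/136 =26.80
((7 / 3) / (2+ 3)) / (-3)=-7 / 45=-0.16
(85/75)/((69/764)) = 12988/1035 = 12.55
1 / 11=0.09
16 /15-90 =-1334 /15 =-88.93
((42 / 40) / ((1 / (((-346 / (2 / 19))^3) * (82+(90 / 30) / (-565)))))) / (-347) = 34550360601818901 / 3921100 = 8811394915.16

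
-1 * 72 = -72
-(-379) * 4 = 1516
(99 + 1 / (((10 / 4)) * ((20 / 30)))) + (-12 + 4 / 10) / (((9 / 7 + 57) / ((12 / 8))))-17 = 11193 / 136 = 82.30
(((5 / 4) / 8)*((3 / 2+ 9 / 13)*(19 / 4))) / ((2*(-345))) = -361 / 153088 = -0.00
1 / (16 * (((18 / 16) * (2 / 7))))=7 / 36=0.19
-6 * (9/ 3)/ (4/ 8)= -36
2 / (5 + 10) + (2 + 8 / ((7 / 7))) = 152 / 15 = 10.13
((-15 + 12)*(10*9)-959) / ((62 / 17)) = -20893 / 62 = -336.98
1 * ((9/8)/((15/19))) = 57/40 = 1.42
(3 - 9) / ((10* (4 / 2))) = -3 / 10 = -0.30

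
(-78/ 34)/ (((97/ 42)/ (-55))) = 90090/ 1649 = 54.63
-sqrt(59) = -7.68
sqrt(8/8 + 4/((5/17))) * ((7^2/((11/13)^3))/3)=107653 * sqrt(365)/19965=103.02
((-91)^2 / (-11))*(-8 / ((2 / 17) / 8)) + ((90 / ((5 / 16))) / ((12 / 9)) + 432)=4511992 / 11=410181.09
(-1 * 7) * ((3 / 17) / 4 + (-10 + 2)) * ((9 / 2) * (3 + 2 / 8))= 443079 / 544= 814.48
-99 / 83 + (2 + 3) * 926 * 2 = 9258.81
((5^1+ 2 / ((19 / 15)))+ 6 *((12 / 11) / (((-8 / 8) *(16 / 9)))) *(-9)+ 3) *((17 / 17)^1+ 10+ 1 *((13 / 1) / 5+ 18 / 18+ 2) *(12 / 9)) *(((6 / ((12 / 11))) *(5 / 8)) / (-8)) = -338.94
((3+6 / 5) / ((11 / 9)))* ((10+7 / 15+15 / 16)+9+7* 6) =943551 / 4400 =214.44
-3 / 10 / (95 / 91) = -273 / 950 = -0.29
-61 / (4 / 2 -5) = 20.33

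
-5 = -5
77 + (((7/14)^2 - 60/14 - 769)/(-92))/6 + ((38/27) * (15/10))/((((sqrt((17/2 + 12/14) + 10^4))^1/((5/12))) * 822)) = 95 * sqrt(1961834)/12440269656 + 403919/5152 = 78.40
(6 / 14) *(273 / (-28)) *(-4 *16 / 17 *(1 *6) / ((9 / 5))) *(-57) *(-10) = 3556800 / 119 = 29889.08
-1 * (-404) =404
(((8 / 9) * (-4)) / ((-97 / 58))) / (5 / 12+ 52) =7424 / 183039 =0.04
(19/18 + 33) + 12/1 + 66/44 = 428/9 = 47.56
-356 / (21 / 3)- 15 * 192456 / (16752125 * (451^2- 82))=-26945445067364 / 529826158225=-50.86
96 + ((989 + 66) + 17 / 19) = 21886 / 19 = 1151.89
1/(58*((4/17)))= 17/232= 0.07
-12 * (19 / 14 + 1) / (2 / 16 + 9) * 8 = -12672 / 511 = -24.80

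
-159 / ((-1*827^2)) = 159 / 683929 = 0.00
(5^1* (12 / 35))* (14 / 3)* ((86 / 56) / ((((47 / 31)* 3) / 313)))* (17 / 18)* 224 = 226972576 / 1269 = 178859.40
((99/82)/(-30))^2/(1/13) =14157/672400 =0.02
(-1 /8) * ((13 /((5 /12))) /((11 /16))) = -312 /55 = -5.67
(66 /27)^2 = 484 /81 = 5.98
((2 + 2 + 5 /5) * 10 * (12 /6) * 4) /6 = 200 /3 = 66.67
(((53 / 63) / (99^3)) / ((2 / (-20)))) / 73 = -530 / 4462405101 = -0.00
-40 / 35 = -8 / 7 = -1.14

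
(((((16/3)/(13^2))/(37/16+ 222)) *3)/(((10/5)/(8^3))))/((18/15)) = 163840/1819623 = 0.09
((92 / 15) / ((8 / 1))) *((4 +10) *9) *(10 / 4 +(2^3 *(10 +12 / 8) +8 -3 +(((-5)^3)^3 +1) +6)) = -1886615871 / 10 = -188661587.10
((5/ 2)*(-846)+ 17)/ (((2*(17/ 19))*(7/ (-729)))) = 14529699/ 119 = 122098.31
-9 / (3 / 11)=-33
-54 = -54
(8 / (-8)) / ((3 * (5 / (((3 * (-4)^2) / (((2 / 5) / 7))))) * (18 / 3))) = -28 / 3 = -9.33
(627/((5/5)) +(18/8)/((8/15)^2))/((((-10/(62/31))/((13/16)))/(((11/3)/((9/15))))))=-7747597/12288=-630.50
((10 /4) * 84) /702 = 35 /117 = 0.30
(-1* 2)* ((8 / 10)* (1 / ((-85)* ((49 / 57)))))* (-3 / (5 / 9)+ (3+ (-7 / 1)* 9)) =-1.43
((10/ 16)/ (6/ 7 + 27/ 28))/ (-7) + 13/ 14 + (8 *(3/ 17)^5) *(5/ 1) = 26429714/ 29816997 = 0.89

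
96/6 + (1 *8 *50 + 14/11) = 4590/11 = 417.27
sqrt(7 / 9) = sqrt(7) / 3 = 0.88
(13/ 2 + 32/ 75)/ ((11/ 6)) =1039/ 275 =3.78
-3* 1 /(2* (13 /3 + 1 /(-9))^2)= -243 /2888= -0.08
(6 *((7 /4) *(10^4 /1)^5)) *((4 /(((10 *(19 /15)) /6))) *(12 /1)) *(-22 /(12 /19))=-831600000000000000000000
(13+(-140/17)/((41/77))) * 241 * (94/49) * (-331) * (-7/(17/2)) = -25779753612/82943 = -310812.89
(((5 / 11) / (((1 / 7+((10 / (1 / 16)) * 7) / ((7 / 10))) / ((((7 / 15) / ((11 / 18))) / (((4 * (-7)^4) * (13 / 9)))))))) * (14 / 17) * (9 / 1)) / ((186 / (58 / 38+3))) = 3483 / 1234945454743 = 0.00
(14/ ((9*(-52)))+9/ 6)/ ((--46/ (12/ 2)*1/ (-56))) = -9632/ 897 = -10.74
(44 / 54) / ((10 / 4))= 44 / 135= 0.33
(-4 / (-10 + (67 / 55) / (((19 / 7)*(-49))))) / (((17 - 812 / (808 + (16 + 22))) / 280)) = 693110880 / 99355469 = 6.98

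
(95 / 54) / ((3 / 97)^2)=893855 / 486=1839.21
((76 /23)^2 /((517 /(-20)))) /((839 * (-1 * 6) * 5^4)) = 11552 /86047735125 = 0.00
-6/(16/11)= -33/8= -4.12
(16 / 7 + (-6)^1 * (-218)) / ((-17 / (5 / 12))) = -11465 / 357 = -32.11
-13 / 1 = -13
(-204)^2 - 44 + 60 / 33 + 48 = 457840 / 11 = 41621.82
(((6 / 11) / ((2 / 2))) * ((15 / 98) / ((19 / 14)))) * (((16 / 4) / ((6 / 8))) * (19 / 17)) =0.37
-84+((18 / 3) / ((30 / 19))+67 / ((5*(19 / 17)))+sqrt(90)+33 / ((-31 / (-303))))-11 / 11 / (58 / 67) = 3*sqrt(10)+8649227 / 34162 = 262.67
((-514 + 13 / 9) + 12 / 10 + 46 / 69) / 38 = -22981 / 1710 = -13.44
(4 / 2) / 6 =0.33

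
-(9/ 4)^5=-57.67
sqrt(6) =2.45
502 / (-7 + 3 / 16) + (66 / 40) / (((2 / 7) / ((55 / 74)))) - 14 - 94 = -11446999 / 64528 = -177.40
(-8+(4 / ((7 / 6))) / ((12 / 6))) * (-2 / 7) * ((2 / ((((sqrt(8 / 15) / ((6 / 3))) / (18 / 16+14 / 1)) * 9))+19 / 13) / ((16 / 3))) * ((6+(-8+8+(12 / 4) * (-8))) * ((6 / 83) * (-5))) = 169290 / 52871+59895 * sqrt(30) / 16268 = 23.37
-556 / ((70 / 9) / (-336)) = 120096 / 5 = 24019.20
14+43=57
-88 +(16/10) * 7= -384/5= -76.80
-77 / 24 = -3.21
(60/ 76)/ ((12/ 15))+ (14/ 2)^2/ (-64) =269/ 1216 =0.22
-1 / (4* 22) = -1 / 88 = -0.01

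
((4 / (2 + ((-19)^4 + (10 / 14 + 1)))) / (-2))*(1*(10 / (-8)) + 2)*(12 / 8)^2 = -0.00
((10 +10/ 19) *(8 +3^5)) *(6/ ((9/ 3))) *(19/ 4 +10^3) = 100876900/ 19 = 5309310.53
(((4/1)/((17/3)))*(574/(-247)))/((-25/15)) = 20664/20995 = 0.98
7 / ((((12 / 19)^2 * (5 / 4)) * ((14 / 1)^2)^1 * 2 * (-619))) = -361 / 6239520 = -0.00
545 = 545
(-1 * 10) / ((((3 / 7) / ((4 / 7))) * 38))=-20 / 57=-0.35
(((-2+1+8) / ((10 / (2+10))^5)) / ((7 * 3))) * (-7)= -18144 / 3125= -5.81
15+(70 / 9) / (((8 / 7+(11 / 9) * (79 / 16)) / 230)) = 382345 / 1447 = 264.23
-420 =-420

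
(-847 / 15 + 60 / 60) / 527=-832 / 7905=-0.11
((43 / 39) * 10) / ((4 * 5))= 0.55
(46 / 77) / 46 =1 / 77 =0.01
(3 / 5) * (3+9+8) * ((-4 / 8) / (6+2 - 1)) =-6 / 7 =-0.86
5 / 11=0.45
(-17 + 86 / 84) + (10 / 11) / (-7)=-16.11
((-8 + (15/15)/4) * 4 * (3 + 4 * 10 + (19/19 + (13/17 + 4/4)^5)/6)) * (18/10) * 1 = -36459995559/14198570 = -2567.86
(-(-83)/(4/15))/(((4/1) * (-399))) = -415/2128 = -0.20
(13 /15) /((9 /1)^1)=13 /135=0.10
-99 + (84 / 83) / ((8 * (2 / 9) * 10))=-328491 / 3320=-98.94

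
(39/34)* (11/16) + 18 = 10221/544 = 18.79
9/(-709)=-9/709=-0.01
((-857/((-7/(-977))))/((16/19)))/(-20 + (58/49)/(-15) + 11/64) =6681566220/936427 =7135.17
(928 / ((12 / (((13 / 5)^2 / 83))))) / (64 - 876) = -338 / 43575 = -0.01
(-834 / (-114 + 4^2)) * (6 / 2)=1251 / 49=25.53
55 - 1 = 54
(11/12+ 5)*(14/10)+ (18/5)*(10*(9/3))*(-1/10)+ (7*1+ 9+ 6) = 1169/60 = 19.48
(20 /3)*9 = 60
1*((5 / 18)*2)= 5 / 9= 0.56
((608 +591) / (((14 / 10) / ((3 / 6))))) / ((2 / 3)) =17985 / 28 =642.32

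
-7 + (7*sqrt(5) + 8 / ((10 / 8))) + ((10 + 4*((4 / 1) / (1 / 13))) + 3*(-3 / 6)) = 7*sqrt(5) + 2159 / 10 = 231.55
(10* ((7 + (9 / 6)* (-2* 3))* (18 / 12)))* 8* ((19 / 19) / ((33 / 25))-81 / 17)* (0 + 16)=2877440 / 187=15387.38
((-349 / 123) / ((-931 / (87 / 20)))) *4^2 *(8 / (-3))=-323872 / 572565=-0.57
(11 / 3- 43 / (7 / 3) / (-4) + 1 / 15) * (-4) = -3503 / 105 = -33.36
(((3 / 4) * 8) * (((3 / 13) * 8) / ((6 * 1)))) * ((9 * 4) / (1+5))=144 / 13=11.08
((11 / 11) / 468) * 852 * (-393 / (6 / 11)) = -102311 / 78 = -1311.68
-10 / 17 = -0.59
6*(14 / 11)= 84 / 11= 7.64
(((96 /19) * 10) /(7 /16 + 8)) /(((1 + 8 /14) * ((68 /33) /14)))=25088 /969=25.89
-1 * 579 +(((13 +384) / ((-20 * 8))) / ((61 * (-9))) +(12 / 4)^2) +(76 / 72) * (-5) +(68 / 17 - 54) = -6102667 / 9760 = -625.27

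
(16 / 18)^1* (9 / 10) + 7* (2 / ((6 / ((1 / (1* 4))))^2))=1187 / 1440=0.82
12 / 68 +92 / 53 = 1723 / 901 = 1.91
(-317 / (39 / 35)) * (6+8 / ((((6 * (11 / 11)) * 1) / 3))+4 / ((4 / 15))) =-277375 / 39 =-7112.18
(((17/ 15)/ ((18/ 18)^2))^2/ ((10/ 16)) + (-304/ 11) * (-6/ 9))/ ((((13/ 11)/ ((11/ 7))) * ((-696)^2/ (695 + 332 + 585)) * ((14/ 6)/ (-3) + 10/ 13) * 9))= -140433007/ 119211750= -1.18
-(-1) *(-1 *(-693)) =693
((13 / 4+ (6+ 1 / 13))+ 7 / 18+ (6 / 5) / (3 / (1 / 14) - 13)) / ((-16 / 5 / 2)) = -662123 / 108576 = -6.10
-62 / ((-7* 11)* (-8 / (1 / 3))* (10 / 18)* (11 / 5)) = -93 / 3388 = -0.03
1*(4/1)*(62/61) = 248/61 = 4.07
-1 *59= -59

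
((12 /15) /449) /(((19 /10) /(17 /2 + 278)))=2292 /8531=0.27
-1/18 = -0.06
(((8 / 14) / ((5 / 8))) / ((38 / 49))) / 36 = 28 / 855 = 0.03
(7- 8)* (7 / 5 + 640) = -3207 / 5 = -641.40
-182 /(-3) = 182 /3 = 60.67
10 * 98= 980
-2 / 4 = -1 / 2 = -0.50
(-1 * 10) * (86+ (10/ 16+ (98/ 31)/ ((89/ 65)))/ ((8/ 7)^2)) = -623286415/ 706304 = -882.46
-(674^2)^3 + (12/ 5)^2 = -2343685795518414256/ 25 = -93747431820736570.24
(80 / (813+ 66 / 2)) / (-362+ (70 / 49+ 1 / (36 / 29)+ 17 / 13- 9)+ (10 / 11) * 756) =0.00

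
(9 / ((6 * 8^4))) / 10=3 / 81920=0.00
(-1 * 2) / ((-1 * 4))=1 / 2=0.50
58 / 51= 1.14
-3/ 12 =-1/ 4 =-0.25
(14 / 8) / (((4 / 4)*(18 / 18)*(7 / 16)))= 4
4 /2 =2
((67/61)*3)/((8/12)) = 603/122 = 4.94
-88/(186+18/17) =-374/795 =-0.47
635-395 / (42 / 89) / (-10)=60371 / 84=718.70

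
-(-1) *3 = 3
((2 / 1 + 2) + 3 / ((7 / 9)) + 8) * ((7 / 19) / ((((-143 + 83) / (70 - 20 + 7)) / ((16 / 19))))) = -444 / 95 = -4.67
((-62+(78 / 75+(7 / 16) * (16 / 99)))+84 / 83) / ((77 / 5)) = -12300283 / 3163545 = -3.89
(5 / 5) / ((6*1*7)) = 1 / 42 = 0.02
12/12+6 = 7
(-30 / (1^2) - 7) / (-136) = 37 / 136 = 0.27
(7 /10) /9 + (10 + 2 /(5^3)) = 10.09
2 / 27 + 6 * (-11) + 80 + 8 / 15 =1972 / 135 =14.61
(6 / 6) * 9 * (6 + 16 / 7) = 522 / 7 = 74.57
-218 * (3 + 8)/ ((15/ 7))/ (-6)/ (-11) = -763/ 45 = -16.96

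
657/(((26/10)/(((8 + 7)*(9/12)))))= 147825/52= 2842.79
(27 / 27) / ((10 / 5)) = 1 / 2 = 0.50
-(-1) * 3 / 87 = 1 / 29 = 0.03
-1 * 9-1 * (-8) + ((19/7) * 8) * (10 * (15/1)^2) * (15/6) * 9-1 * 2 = 7694979/7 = 1099282.71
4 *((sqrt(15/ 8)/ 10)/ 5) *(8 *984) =3936 *sqrt(30)/ 25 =862.33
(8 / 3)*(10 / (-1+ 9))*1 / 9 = 10 / 27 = 0.37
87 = 87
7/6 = 1.17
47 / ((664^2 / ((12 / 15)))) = 47 / 551120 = 0.00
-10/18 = -5/9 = -0.56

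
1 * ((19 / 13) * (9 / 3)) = 57 / 13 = 4.38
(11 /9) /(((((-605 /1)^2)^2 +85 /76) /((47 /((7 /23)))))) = 903716 /641468951397855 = 0.00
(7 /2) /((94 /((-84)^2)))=12348 /47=262.72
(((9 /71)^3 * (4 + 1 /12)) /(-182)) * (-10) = 8505 /18611372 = 0.00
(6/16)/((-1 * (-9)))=0.04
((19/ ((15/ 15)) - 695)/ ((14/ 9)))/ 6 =-507/ 7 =-72.43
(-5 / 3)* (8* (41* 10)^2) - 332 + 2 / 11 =-73974950 / 33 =-2241665.15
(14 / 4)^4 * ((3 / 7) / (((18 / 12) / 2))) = 343 / 4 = 85.75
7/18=0.39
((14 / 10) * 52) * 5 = 364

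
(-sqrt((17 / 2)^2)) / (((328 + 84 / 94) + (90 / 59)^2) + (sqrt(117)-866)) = 1365129772899 * sqrt(13) / 15304018943684726 + 121673895031408 / 7652009471842363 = 0.02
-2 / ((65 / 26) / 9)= -36 / 5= -7.20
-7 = -7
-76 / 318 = -0.24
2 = 2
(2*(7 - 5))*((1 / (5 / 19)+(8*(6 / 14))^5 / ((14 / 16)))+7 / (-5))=1279666992 / 588245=2175.40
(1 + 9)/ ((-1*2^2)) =-5/ 2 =-2.50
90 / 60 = 3 / 2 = 1.50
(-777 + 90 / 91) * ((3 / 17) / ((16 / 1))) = -211851 / 24752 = -8.56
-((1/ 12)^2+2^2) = -577/ 144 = -4.01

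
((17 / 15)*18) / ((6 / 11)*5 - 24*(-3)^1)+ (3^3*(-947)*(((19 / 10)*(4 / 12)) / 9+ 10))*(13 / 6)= -4585882189 / 8220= -557893.21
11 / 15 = 0.73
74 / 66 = 37 / 33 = 1.12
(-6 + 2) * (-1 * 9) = 36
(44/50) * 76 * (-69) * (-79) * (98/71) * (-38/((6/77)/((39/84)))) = -202230624596/1775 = -113932746.25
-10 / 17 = -0.59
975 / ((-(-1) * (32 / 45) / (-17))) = -745875 / 32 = -23308.59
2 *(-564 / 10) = -564 / 5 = -112.80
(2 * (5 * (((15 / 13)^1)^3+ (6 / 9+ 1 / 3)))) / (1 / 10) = 557200 / 2197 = 253.62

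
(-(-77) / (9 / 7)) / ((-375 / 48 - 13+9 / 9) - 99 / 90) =-2.86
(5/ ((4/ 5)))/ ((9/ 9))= 25/ 4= 6.25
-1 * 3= -3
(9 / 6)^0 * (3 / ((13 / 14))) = 42 / 13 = 3.23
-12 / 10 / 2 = -3 / 5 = -0.60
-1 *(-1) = 1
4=4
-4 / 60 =-1 / 15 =-0.07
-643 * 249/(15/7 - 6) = 373583/9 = 41509.22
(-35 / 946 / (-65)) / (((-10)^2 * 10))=0.00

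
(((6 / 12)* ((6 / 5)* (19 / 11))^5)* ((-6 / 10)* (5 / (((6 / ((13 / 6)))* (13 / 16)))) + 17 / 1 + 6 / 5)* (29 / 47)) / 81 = 26424928528 / 10751984375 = 2.46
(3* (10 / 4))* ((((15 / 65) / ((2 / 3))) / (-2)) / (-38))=135 / 3952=0.03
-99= -99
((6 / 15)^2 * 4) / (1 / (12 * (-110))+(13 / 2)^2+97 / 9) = 12672 / 1049935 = 0.01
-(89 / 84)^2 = -7921 / 7056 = -1.12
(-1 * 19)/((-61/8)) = 152/61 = 2.49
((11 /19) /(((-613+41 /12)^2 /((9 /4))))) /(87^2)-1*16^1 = -1243671136364 /77729446025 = -16.00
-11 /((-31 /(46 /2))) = 253 /31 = 8.16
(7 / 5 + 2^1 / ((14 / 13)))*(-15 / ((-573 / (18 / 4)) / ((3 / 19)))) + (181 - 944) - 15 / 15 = -1021387 / 1337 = -763.94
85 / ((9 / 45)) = 425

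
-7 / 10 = -0.70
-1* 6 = -6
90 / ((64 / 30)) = 675 / 16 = 42.19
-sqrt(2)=-1.41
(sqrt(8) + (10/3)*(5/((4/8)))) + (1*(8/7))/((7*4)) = 2*sqrt(2) + 4906/147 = 36.20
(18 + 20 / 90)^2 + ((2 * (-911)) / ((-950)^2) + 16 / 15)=12175734209 / 36551250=333.11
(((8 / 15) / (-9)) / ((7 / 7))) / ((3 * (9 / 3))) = -0.01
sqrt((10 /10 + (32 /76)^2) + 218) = sqrt(79123) /19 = 14.80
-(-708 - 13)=721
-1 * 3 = -3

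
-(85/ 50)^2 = -289/ 100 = -2.89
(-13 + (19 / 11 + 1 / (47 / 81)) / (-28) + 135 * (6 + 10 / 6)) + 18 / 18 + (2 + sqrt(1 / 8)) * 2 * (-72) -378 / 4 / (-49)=5332997 / 7238 -36 * sqrt(2)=685.89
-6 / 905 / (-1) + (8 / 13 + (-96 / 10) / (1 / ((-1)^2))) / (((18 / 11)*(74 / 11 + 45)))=-5995654 / 60248565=-0.10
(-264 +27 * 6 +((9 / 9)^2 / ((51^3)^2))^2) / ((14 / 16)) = -252657545010507075130408 / 2167405410629349909207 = -116.57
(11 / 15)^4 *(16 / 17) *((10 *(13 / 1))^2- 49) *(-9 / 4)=-328953988 / 31875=-10320.13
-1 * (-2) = 2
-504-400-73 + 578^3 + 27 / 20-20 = 193099556.35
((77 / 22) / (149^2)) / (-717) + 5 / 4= 79590571 / 63672468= 1.25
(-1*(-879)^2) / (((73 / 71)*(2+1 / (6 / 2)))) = -164572533 / 511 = -322059.75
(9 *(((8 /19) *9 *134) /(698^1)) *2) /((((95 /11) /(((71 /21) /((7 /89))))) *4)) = 502967124 /30867305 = 16.29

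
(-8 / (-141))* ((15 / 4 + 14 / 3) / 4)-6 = -4975 / 846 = -5.88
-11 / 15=-0.73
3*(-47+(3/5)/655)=-461766/3275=-141.00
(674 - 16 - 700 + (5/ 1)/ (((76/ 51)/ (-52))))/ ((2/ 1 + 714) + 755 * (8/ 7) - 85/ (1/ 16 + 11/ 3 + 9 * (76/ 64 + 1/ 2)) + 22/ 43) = -0.14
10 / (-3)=-10 / 3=-3.33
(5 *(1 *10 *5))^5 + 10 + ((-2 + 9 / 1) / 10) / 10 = 97656250001007 / 100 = 976562500010.07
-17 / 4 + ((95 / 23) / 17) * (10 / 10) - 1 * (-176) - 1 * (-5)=276817 / 1564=176.99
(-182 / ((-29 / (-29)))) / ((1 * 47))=-182 / 47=-3.87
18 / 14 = 9 / 7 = 1.29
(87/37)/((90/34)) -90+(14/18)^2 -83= -2570029/14985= -171.51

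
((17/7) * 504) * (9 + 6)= 18360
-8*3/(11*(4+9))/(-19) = 0.01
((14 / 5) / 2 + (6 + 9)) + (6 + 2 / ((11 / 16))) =1392 / 55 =25.31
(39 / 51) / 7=13 / 119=0.11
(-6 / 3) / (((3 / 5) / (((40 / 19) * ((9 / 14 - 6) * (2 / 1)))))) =10000 / 133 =75.19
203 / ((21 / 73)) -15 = 2072 / 3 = 690.67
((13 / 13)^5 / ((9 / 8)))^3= 0.70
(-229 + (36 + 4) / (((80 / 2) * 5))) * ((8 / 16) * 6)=-686.40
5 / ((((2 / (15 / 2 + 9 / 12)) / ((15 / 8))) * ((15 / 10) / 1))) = 825 / 32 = 25.78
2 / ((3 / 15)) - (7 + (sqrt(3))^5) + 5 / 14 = 47 / 14 - 9 * sqrt(3) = -12.23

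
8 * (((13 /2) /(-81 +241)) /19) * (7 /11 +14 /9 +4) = 7969 /75240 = 0.11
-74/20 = -37/10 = -3.70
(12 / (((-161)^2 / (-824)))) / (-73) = 0.01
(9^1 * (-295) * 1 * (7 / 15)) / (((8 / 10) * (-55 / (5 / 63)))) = 295 / 132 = 2.23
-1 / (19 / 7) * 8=-56 / 19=-2.95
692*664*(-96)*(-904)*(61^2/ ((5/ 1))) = 148379364728832/ 5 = 29675872945766.40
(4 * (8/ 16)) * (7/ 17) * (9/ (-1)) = -126/ 17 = -7.41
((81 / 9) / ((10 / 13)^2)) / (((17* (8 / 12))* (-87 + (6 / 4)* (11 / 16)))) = -6084 / 389725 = -0.02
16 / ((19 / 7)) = 112 / 19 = 5.89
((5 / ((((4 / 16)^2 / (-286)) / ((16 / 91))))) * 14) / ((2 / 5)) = -140800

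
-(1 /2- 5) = 9 /2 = 4.50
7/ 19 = 0.37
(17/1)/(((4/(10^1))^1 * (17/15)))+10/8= 155/4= 38.75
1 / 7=0.14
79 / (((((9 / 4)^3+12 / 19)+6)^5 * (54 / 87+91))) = 6091061210818543616 / 13430708687997082418596875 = 0.00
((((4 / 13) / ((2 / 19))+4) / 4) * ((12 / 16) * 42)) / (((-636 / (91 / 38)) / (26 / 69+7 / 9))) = -175665 / 741152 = -0.24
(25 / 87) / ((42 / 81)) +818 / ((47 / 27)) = 8977491 / 19082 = 470.47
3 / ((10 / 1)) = 0.30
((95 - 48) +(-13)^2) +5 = 221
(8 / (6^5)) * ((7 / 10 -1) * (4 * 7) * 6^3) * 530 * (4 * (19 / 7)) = -32224 / 3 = -10741.33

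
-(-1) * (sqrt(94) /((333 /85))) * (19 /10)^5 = 42093683 * sqrt(94) /6660000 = 61.28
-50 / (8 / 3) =-75 / 4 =-18.75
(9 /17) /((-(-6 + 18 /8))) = 0.14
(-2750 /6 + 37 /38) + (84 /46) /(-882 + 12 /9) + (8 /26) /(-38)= -457.37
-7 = -7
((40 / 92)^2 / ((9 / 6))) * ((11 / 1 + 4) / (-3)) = -1000 / 1587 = -0.63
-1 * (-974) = 974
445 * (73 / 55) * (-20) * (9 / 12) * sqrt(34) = -97455 * sqrt(34) / 11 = -51659.58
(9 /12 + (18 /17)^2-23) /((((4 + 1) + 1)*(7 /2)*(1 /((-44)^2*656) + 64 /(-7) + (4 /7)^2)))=54285246400 /475676830221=0.11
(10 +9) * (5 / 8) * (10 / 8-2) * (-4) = 285 / 8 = 35.62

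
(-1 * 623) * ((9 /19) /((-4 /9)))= 50463 /76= 663.99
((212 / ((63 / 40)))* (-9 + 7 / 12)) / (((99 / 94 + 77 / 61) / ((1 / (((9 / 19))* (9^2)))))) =-23327517520 / 1829318337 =-12.75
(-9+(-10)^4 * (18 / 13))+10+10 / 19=13847.68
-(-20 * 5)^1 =100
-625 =-625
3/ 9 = 0.33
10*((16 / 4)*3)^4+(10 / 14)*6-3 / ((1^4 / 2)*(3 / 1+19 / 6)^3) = 207364.26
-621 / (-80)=621 / 80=7.76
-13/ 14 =-0.93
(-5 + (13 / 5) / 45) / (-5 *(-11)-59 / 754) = -838448 / 9317475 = -0.09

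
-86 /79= -1.09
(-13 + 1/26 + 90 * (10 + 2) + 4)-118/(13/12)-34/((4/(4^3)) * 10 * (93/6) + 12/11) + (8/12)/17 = 2412290065/2515422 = 959.00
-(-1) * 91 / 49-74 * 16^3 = -2121715 / 7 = -303102.14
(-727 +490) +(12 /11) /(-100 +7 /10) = -862957 /3641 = -237.01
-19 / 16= -1.19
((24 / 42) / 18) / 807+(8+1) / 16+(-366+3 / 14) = -297092983 / 813456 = -365.22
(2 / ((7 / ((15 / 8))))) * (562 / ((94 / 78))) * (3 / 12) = 164385 / 2632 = 62.46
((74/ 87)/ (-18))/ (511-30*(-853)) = -37/ 20437083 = -0.00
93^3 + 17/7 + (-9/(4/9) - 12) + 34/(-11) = 804324.09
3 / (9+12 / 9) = 9 / 31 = 0.29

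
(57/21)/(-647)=-19/4529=-0.00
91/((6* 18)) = 91/108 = 0.84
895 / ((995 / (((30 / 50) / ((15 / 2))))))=358 / 4975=0.07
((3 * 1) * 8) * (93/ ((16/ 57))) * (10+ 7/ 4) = 93430.12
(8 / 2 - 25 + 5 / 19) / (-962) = 197 / 9139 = 0.02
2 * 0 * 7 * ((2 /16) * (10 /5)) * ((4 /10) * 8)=0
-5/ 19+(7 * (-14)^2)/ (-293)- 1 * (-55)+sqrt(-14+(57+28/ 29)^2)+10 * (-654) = -36129528/ 5567+sqrt(2813987)/ 29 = -6432.10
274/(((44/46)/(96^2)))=29039616/11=2639965.09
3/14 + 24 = 339/14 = 24.21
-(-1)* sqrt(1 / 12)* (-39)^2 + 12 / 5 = 12 / 5 + 507* sqrt(3) / 2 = 441.47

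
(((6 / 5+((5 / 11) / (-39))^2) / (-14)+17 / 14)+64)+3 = 438845702 / 6441435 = 68.13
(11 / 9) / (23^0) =11 / 9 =1.22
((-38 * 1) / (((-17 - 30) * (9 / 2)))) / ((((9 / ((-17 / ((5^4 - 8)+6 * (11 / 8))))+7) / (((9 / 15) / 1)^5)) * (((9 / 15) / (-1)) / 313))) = 14558256 / 647219375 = 0.02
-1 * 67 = -67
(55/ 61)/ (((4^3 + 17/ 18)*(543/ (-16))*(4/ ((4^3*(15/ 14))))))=-633600/ 90348503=-0.01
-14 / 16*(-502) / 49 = 251 / 28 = 8.96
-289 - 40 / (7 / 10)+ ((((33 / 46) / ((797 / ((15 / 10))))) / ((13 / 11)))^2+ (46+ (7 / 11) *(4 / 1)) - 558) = -59860340666071747 / 69963210004688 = -855.60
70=70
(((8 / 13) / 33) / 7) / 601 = 8 / 1804803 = 0.00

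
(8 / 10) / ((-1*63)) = -4 / 315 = -0.01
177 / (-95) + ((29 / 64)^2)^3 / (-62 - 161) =-2712482974462151 / 1455822114652160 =-1.86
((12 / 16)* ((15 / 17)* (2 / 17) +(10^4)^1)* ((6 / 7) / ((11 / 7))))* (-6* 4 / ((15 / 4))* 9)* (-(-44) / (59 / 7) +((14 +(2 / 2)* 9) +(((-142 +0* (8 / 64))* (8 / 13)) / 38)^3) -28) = 55610542393436448 / 19765024721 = 2813583.25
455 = 455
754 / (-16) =-47.12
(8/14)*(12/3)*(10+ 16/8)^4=331776/7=47396.57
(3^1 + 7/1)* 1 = 10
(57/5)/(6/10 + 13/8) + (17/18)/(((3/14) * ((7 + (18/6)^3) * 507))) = 12484991/2436642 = 5.12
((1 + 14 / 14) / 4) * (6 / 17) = 3 / 17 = 0.18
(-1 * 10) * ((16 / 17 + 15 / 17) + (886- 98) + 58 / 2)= -139200 / 17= -8188.24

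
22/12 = 11/6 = 1.83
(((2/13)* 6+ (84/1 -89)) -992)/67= -12949/871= -14.87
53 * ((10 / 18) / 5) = 53 / 9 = 5.89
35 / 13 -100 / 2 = -615 / 13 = -47.31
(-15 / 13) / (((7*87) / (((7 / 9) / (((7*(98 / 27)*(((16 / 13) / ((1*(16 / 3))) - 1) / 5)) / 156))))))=585 / 9947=0.06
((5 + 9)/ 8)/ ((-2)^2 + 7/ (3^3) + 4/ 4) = 0.33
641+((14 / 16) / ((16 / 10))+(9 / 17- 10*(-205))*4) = 9621907 / 1088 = 8843.66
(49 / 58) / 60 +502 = 1747009 / 3480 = 502.01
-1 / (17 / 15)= -15 / 17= -0.88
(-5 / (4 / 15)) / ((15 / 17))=-85 / 4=-21.25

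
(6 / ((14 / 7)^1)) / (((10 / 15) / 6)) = 27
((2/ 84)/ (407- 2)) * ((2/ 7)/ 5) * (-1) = -1/ 297675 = -0.00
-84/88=-21/22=-0.95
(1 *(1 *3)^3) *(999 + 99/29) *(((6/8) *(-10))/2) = -5886675/58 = -101494.40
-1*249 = -249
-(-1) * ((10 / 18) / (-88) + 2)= 1579 / 792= 1.99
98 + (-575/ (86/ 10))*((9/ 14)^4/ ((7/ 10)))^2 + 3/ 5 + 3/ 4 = 370689568637569/ 3886859426240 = 95.37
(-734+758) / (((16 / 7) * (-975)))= -7 / 650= -0.01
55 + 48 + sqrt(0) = 103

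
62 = 62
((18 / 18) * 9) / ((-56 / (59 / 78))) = -0.12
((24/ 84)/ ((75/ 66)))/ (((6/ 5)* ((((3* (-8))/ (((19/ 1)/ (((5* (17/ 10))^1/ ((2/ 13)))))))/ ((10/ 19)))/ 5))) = -110/ 13923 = -0.01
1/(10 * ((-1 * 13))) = -1/130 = -0.01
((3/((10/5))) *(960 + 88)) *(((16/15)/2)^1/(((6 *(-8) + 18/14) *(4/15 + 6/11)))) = -161392/7303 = -22.10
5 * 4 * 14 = 280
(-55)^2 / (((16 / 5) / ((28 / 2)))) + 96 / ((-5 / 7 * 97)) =51343999 / 3880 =13232.99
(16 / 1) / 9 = 16 / 9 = 1.78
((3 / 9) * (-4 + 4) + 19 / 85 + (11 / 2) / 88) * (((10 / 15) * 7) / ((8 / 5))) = 2723 / 3264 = 0.83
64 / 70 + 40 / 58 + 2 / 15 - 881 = -535471 / 609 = -879.26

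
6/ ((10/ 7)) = 21/ 5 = 4.20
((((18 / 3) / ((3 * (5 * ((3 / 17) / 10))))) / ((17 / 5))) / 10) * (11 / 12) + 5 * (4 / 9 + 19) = 97.83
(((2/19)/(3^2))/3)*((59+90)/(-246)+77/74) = 3958/2334663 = 0.00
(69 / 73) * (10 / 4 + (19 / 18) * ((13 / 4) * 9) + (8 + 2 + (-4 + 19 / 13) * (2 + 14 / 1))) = 19803 / 7592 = 2.61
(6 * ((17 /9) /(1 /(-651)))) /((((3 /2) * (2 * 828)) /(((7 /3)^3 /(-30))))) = 1265327 /1006020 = 1.26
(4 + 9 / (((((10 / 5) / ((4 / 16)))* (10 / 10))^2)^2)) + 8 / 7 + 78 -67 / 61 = 143499011 / 1748992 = 82.05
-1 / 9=-0.11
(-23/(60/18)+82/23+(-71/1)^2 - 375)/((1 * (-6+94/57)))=-1071.66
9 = 9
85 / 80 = 17 / 16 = 1.06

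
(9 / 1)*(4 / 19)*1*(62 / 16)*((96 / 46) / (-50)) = -3348 / 10925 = -0.31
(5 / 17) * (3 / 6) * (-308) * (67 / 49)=-7370 / 119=-61.93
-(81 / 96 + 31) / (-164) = 1019 / 5248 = 0.19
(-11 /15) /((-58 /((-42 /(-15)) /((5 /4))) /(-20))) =-1232 /2175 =-0.57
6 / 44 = 3 / 22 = 0.14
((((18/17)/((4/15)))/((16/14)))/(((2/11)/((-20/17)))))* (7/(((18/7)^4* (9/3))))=-32353475/26967168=-1.20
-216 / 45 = -4.80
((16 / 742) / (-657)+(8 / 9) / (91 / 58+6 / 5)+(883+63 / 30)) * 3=23740057987 / 8937390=2656.26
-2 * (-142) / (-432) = -71 / 108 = -0.66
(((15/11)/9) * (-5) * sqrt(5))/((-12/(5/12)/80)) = 625 * sqrt(5)/297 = 4.71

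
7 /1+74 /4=51 /2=25.50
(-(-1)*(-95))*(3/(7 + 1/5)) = -475/12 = -39.58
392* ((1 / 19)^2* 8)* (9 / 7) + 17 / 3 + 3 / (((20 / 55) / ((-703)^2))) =17662608383 / 4332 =4077241.09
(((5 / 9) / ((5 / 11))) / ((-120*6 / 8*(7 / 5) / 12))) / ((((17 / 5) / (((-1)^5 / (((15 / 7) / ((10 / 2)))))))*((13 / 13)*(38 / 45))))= 275 / 2907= 0.09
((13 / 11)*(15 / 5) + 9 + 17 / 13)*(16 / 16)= 1981 / 143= 13.85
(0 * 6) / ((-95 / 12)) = 0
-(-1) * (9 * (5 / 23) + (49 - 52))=-24 / 23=-1.04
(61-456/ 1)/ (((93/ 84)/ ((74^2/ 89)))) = -21951.63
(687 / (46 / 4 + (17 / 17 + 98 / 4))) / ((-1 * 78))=-229 / 962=-0.24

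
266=266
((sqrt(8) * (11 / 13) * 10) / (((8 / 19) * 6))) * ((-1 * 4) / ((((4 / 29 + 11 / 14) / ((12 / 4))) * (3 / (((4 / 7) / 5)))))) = -48488 * sqrt(2) / 14625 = -4.69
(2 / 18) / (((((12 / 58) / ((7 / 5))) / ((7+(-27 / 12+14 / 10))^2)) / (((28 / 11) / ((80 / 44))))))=2388701 / 60000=39.81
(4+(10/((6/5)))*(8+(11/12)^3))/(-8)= -399611/41472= -9.64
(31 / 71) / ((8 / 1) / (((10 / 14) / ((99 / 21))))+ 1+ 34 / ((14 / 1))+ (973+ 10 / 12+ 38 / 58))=188790 / 445671757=0.00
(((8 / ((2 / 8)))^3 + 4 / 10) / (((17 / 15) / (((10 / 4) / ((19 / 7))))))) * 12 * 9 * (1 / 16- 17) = -62938675485 / 1292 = -48714145.11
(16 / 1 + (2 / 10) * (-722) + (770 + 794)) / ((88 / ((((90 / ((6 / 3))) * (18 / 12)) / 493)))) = 96903 / 43384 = 2.23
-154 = -154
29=29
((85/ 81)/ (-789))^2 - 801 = -3271572577856/ 4084360281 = -801.00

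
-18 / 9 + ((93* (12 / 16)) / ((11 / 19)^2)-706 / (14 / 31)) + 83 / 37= -169850531 / 125356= -1354.95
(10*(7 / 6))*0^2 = 0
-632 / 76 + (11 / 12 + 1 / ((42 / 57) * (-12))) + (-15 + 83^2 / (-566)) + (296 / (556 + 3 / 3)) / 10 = -29040992319 / 838596920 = -34.63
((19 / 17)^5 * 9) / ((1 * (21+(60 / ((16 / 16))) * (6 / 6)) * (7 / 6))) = 4952198 / 29816997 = 0.17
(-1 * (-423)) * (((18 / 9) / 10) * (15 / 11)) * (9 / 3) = 3807 / 11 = 346.09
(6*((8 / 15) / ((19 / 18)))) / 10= 0.30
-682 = -682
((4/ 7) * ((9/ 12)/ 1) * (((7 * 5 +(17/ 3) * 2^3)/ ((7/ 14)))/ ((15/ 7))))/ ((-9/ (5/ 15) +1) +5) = -1.53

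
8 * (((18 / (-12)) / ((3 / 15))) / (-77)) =60 / 77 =0.78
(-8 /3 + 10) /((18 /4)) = 44 /27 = 1.63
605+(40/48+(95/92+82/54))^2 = 3803682529/6170256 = 616.45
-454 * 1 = -454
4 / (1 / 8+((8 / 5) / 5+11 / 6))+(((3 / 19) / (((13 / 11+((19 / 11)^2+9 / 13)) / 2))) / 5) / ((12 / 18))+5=746999216 / 110255385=6.78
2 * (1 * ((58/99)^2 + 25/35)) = 145106/68607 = 2.12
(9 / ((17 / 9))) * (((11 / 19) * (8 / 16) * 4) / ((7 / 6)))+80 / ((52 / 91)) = 327232 / 2261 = 144.73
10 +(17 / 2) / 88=1777 / 176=10.10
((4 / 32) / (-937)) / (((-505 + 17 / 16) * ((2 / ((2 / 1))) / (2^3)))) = 0.00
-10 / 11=-0.91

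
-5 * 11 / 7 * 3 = -165 / 7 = -23.57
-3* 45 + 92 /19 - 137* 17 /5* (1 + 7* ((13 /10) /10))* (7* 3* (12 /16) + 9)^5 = -8262450575.62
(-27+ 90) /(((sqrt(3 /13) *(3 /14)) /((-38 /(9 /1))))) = -3724 *sqrt(39) /9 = -2584.04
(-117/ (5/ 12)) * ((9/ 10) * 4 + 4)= -53352/ 25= -2134.08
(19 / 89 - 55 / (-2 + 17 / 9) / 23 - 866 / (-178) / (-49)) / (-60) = -723383 / 2006060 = -0.36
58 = 58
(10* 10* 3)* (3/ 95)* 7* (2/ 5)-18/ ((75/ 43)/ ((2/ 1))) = 2796/ 475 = 5.89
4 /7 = 0.57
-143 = -143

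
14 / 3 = 4.67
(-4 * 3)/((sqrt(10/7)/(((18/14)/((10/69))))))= -1863 * sqrt(70)/175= -89.07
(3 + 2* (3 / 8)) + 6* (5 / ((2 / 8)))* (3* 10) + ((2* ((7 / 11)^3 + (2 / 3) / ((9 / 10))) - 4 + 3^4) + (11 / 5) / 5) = 3683.19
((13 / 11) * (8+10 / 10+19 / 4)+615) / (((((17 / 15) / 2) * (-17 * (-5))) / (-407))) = -3083025 / 578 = -5333.95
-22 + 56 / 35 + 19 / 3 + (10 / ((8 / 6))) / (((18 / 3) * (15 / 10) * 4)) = -1663 / 120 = -13.86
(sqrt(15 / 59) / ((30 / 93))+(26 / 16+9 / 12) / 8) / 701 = 19 / 44864+31 * sqrt(885) / 413590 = 0.00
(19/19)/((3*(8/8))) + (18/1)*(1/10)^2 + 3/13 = 1451/1950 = 0.74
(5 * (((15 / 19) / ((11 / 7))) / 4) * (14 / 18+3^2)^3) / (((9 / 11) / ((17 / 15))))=813.17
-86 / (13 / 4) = -344 / 13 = -26.46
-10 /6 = -5 /3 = -1.67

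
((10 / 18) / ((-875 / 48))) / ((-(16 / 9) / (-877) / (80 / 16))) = -2631 / 35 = -75.17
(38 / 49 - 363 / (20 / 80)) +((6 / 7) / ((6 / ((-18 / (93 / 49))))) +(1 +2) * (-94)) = -2634826 / 1519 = -1734.58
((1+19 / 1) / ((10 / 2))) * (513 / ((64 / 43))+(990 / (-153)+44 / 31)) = 11454725 / 8432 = 1358.48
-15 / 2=-7.50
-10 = -10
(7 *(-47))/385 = -47/55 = -0.85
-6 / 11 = -0.55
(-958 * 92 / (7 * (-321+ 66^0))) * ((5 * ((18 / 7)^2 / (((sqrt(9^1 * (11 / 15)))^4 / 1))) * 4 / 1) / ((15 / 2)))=15.93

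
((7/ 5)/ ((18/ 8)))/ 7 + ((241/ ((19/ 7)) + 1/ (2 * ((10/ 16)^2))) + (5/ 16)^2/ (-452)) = 44598422149/ 494668800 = 90.16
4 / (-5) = -4 / 5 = -0.80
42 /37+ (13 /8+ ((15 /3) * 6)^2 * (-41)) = -10921583 /296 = -36897.24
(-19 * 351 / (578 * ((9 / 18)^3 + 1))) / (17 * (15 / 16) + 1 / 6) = -142272 / 223397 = -0.64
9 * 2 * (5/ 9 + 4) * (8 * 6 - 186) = -11316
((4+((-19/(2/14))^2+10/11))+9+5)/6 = 64929/22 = 2951.32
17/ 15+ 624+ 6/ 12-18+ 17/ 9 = 54857/ 90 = 609.52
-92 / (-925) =92 / 925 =0.10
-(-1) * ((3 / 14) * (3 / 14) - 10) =-9.95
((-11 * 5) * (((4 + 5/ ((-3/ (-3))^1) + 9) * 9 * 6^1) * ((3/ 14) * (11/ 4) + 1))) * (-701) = 833828985/ 14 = 59559213.21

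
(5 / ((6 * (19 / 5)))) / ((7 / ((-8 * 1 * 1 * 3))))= -100 / 133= -0.75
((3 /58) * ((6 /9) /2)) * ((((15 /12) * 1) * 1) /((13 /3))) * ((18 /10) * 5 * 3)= 405 /3016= 0.13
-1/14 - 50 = -701/14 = -50.07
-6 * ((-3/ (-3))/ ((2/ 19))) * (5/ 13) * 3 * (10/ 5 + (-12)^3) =1475730/ 13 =113517.69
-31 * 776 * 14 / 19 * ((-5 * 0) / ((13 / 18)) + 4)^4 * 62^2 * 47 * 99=-1542083348348928 / 19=-81162281492048.84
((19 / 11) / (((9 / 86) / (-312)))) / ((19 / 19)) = -169936 / 33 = -5149.58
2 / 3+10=32 / 3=10.67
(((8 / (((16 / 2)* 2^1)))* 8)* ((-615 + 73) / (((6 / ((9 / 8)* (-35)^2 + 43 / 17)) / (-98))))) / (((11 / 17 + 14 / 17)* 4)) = 2493384551 / 300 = 8311281.84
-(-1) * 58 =58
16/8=2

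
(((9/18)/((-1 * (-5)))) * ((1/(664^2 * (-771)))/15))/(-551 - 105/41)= 41/1157260469990400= 0.00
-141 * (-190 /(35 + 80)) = 5358 /23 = 232.96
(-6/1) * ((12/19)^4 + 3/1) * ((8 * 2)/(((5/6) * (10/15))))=-355707936/651605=-545.90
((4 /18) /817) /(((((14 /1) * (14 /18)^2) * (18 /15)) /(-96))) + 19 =5323669 /280231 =19.00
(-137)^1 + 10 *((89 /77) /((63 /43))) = -626317 /4851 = -129.11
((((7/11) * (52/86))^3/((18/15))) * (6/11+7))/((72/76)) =11883814670/31429673649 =0.38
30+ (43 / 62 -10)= 20.69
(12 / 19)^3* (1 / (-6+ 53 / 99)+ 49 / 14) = 3100896 / 3710719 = 0.84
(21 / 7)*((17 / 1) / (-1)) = -51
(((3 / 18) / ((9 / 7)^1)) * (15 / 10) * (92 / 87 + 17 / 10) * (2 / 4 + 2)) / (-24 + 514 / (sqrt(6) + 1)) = 5323381 / 1482338016 + 4315801 * sqrt(6) / 1482338016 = 0.01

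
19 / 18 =1.06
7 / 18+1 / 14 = 29 / 63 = 0.46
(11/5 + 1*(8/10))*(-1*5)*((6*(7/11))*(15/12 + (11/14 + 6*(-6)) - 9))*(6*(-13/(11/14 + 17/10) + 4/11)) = -252106695/3509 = -71845.74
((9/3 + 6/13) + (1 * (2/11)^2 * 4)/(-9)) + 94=97.45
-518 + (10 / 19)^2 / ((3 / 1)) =-560894 / 1083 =-517.91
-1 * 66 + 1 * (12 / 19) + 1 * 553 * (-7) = -74791 / 19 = -3936.37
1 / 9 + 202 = 1819 / 9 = 202.11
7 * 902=6314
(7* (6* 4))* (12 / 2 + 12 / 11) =13104 / 11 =1191.27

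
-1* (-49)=49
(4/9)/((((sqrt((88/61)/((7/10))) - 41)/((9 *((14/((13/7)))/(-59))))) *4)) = 392 *sqrt(23485)/549867669+ 1715686/549867669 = 0.00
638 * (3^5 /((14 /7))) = 77517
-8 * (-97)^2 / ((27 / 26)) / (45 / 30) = -48322.77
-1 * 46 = -46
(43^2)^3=6321363049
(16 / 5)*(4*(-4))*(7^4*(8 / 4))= -1229312 / 5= -245862.40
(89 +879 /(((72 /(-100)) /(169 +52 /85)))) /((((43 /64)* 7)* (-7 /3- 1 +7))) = -61416224 /5117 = -12002.39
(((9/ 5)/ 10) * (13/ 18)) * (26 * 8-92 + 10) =819/ 50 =16.38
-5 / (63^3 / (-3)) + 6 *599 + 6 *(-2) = 298556123 / 83349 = 3582.00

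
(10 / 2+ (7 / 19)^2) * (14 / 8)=6489 / 722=8.99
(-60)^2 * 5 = 18000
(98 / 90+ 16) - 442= -19121 / 45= -424.91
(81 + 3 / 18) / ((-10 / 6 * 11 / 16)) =-70.84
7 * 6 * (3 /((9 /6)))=84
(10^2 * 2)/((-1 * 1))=-200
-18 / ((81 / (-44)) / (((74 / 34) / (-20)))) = -814 / 765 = -1.06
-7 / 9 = -0.78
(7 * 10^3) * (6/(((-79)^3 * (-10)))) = 0.01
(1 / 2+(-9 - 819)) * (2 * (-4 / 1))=6620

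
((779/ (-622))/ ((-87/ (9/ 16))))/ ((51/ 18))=7011/ 2453168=0.00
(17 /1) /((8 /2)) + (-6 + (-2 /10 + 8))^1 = 121 /20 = 6.05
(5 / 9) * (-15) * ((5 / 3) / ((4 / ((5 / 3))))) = -625 / 108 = -5.79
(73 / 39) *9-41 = -314 / 13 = -24.15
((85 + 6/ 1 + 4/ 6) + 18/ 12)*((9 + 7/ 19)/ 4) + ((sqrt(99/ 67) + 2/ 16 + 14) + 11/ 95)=3*sqrt(737)/ 67 + 529979/ 2280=233.66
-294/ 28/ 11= -21/ 22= -0.95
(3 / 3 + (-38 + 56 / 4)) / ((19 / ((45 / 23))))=-45 / 19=-2.37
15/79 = 0.19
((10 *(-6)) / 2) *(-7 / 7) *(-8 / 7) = -240 / 7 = -34.29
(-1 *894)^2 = 799236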